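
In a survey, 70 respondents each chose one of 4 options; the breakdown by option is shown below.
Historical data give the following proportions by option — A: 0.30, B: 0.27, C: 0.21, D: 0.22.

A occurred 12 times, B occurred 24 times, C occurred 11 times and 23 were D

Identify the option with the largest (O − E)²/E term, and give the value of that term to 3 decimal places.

Expected counts E_i = n·p_i: 70×0.30 = 21, 70×0.27 = 18.9, 70×0.21 = 14.7, 70×0.22 = 15.4.
χ² = (12−21)²/21 + (24−18.9)²/18.9 + (11−14.7)²/14.7 + (23−15.4)²/15.4
   = 3.8571 + 1.3762 + 0.9313 + 3.7506
The largest term is for A: 3.857.

A, 3.857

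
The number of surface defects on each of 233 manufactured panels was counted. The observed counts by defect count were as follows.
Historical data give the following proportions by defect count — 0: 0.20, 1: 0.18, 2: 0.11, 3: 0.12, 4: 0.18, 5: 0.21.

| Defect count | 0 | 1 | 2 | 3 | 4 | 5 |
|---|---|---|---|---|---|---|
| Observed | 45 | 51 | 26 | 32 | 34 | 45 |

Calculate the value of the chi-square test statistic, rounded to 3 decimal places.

Expected counts E_i = n·p_i: 233×0.20 = 46.6, 233×0.18 = 41.94, 233×0.11 = 25.63, 233×0.12 = 27.96, 233×0.18 = 41.94, 233×0.21 = 48.93.
0: (45 − 46.6)²/46.6 = 2.56/46.6 = 0.0549
1: (51 − 41.94)²/41.94 = 82.0836/41.94 = 1.9572
2: (26 − 25.63)²/25.63 = 0.1369/25.63 = 0.0053
3: (32 − 27.96)²/27.96 = 16.3216/27.96 = 0.5837
4: (34 − 41.94)²/41.94 = 63.0436/41.94 = 1.5032
5: (45 − 48.93)²/48.93 = 15.4449/48.93 = 0.3157
Sum = 4.420

4.420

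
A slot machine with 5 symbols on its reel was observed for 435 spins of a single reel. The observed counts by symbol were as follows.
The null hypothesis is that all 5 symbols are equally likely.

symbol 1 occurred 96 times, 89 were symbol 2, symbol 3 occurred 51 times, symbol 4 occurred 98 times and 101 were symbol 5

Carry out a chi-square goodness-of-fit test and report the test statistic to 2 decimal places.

Expected count for each of the 5 categories: 435/5 = 87.
χ² = (96−87)²/87 + (89−87)²/87 + (51−87)²/87 + (98−87)²/87 + (101−87)²/87
   = 0.931 + 0.046 + 14.897 + 1.391 + 2.253
Sum = 19.52

19.52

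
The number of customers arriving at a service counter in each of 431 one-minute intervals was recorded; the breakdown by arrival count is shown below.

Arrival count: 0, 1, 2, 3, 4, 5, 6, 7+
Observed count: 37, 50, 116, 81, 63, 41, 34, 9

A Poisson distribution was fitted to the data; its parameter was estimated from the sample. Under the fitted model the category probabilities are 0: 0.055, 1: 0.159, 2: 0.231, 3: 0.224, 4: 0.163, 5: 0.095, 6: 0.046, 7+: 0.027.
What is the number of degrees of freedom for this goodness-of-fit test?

6

There are k = 8 categories and 1 parameter estimated from the data, so df = 8 − 1 − 1 = 6.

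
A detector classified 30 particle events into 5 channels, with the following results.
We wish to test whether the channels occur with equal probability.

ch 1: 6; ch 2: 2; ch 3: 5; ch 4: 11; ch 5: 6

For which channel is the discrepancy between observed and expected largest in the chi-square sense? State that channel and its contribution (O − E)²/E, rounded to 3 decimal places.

Expected count for each of the 5 categories: 30/5 = 6.
χ² = (6−6)²/6 + (2−6)²/6 + (5−6)²/6 + (11−6)²/6 + (6−6)²/6
   = 0.0000 + 2.6667 + 0.1667 + 4.1667 + 0.0000
The largest term is for ch 4: 4.167.

ch 4, 4.167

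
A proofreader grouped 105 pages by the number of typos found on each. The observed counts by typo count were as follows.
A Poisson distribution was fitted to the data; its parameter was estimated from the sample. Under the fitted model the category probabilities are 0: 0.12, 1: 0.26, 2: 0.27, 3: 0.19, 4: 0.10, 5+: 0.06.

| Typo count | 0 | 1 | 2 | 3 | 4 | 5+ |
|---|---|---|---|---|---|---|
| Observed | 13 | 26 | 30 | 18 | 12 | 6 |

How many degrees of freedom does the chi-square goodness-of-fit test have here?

4

There are k = 6 categories and 1 parameter estimated from the data, so df = 6 − 1 − 1 = 4.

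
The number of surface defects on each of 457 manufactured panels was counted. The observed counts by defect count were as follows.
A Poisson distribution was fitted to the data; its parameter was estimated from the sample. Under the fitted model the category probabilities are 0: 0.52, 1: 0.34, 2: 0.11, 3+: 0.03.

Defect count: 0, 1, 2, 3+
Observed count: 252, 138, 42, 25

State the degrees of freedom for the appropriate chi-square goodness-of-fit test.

2

There are k = 4 categories and 1 parameter estimated from the data, so df = 4 − 1 − 1 = 2.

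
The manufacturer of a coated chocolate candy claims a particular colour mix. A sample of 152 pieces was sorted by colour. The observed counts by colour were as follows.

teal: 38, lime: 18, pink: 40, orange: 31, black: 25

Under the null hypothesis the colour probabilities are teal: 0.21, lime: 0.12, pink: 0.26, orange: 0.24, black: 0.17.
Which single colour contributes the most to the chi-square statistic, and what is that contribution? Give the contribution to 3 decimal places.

Expected counts E_i = n·p_i: 152×0.21 = 31.92, 152×0.12 = 18.24, 152×0.26 = 39.52, 152×0.24 = 36.48, 152×0.17 = 25.84.
teal: (38 − 31.92)²/31.92 = 36.9664/31.92 = 1.1581
lime: (18 − 18.24)²/18.24 = 0.0576/18.24 = 0.0032
pink: (40 − 39.52)²/39.52 = 0.2304/39.52 = 0.0058
orange: (31 − 36.48)²/36.48 = 30.0304/36.48 = 0.8232
black: (25 − 25.84)²/25.84 = 0.7056/25.84 = 0.0273
The largest term is for teal: 1.158.

teal, 1.158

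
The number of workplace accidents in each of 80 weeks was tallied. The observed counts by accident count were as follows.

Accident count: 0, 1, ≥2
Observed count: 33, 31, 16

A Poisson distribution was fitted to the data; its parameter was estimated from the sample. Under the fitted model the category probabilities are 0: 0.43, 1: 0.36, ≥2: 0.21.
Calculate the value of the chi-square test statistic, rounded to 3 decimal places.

0.263

Expected counts E_i = n·p_i: 80×0.43 = 34.4, 80×0.36 = 28.8, 80×0.21 = 16.8.
cat         O        E   (O−E)²/E
0          33     34.4     0.0570
1          31     28.8     0.1681
≥2         16     16.8     0.0381
Sum = 0.263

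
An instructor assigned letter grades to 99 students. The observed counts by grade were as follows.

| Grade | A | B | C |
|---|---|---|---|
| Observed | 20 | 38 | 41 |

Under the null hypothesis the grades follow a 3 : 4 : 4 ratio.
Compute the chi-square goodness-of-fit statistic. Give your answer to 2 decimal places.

Ratio total = 11. Expected counts: 99×3/11 = 27, 99×4/11 = 36, 99×4/11 = 36.
cat         O        E   (O−E)²/E
A          20       27      1.815
B          38       36      0.111
C          41       36      0.694
Sum = 2.62

2.62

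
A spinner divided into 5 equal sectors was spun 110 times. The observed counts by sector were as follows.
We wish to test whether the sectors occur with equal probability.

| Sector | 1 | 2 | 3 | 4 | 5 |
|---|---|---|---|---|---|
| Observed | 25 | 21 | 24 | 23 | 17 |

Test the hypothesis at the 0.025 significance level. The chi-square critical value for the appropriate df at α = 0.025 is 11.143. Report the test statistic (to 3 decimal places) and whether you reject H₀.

Under H₀ each category has probability 1/5, so each expected count is 110/5 = 22.
1: (25 − 22)²/22 = 9/22 = 0.4091
2: (21 − 22)²/22 = 1/22 = 0.0455
3: (24 − 22)²/22 = 4/22 = 0.1818
4: (23 − 22)²/22 = 1/22 = 0.0455
5: (17 − 22)²/22 = 25/22 = 1.1364
Sum = 1.818
df = 4. Since 1.818 < 11.143, we do not reject H₀.

1.818; do not reject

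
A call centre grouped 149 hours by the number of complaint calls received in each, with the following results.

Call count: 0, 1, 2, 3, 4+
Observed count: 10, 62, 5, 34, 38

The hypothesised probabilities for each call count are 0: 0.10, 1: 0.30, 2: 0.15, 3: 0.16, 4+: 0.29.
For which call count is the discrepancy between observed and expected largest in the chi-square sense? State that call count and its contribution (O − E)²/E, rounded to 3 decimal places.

Expected counts E_i = n·p_i: 149×0.10 = 14.9, 149×0.30 = 44.7, 149×0.15 = 22.35, 149×0.16 = 23.84, 149×0.29 = 43.21.
χ² = (10−14.9)²/14.9 + (62−44.7)²/44.7 + (5−22.35)²/22.35 + (34−23.84)²/23.84 + (38−43.21)²/43.21
   = 1.6114 + 6.6955 + 13.4686 + 4.3299 + 0.6282
The largest term is for 2: 13.469.

2, 13.469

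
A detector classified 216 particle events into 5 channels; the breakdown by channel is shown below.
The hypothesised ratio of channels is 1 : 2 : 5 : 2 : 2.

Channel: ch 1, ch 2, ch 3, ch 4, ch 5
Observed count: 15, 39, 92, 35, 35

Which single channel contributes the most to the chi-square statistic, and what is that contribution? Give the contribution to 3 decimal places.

ch 1, 0.500

Ratio total = 12. Expected counts: 216×1/12 = 18, 216×2/12 = 36, 216×5/12 = 90, 216×2/12 = 36, 216×2/12 = 36.
ch 1: (15 − 18)²/18 = 9/18 = 0.5000
ch 2: (39 − 36)²/36 = 9/36 = 0.2500
ch 3: (92 − 90)²/90 = 4/90 = 0.0444
ch 4: (35 − 36)²/36 = 1/36 = 0.0278
ch 5: (35 − 36)²/36 = 1/36 = 0.0278
The largest term is for ch 1: 0.500.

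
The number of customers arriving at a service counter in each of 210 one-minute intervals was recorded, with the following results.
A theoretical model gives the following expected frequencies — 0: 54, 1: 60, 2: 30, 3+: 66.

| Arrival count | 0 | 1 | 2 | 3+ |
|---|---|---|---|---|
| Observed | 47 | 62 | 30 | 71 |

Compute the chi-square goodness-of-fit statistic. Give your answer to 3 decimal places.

0: (47 − 54)²/54 = 49/54 = 0.9074
1: (62 − 60)²/60 = 4/60 = 0.0667
2: (30 − 30)²/30 = 0/30 = 0.0000
3+: (71 − 66)²/66 = 25/66 = 0.3788
Sum = 1.353

1.353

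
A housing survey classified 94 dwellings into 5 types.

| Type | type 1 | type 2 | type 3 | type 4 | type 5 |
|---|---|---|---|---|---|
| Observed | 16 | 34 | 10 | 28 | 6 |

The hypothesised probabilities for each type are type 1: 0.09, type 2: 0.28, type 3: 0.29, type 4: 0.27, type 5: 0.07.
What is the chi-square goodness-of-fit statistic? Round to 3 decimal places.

20.211

Expected counts E_i = n·p_i: 94×0.09 = 8.46, 94×0.28 = 26.32, 94×0.29 = 27.26, 94×0.27 = 25.38, 94×0.07 = 6.58.
cat         O        E   (O−E)²/E
type 1     16     8.46     6.7200
type 2     34    26.32     2.2410
type 3     10    27.26    10.9284
type 4     28    25.38     0.2705
type 5      6     6.58     0.0511
Sum = 20.211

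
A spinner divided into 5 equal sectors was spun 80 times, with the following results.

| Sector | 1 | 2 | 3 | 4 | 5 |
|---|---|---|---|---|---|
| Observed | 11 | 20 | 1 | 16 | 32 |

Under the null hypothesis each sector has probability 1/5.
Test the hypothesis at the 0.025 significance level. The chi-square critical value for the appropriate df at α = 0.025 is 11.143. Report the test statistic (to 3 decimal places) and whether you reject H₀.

32.625; reject

Under H₀ each category has probability 1/5, so each expected count is 80/5 = 16.
χ² = (11−16)²/16 + (20−16)²/16 + (1−16)²/16 + (16−16)²/16 + (32−16)²/16
   = 1.5625 + 1.0000 + 14.0625 + 0.0000 + 16.0000
Sum = 32.625
df = 4. Since 32.625 > 11.143, we reject H₀.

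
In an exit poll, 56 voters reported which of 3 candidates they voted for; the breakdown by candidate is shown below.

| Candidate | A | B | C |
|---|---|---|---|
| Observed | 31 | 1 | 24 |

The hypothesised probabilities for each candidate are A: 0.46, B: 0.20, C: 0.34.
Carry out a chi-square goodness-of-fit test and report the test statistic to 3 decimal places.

Expected counts E_i = n·p_i: 56×0.46 = 25.76, 56×0.20 = 11.2, 56×0.34 = 19.04.
cat         O        E   (O−E)²/E
A          31    25.76     1.0659
B           1     11.2     9.2893
C          24    19.04     1.2921
Sum = 11.647

11.647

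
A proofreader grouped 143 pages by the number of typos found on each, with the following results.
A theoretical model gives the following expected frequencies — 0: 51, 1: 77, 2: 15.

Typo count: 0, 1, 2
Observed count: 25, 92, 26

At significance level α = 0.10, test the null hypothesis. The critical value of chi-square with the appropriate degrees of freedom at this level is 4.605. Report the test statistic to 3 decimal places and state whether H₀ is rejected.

cat         O        E   (O−E)²/E
0          25       51    13.2549
1          92       77     2.9221
2          26       15     8.0667
Sum = 24.244
df = 2. Since 24.244 > 4.605, we reject H₀.

24.244; reject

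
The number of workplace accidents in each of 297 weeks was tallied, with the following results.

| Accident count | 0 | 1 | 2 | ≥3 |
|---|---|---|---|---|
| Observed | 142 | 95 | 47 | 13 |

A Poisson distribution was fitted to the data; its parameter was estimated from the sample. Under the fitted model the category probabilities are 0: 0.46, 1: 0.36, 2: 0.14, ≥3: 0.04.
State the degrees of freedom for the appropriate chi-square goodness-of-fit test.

2

There are k = 4 categories and 1 parameter estimated from the data, so df = 4 − 1 − 1 = 2.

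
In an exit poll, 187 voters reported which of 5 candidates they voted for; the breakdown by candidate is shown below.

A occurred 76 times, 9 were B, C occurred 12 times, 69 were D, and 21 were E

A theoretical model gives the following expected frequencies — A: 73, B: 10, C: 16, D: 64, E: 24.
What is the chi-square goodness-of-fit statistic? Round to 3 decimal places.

1.989

χ² = (76−73)²/73 + (9−10)²/10 + (12−16)²/16 + (69−64)²/64 + (21−24)²/24
   = 0.1233 + 0.1000 + 1.0000 + 0.3906 + 0.3750
Sum = 1.989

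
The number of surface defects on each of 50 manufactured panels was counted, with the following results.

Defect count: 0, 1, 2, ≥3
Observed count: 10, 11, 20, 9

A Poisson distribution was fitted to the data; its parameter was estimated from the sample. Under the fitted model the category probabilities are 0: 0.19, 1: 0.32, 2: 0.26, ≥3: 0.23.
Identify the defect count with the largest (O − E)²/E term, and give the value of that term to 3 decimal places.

2, 3.769

Expected counts E_i = n·p_i: 50×0.19 = 9.5, 50×0.32 = 16, 50×0.26 = 13, 50×0.23 = 11.5.
χ² = (10−9.5)²/9.5 + (11−16)²/16 + (20−13)²/13 + (9−11.5)²/11.5
   = 0.0263 + 1.5625 + 3.7692 + 0.5435
The largest term is for 2: 3.769.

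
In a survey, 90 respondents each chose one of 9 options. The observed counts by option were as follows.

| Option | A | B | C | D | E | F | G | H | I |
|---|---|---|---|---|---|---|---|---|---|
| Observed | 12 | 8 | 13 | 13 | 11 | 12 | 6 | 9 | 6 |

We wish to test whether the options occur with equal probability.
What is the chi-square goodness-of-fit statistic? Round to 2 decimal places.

Expected count for each of the 9 categories: 90/9 = 10.
χ² = (12−10)²/10 + (8−10)²/10 + (13−10)²/10 + (13−10)²/10 + (11−10)²/10 + (12−10)²/10 + (6−10)²/10 + (9−10)²/10 + (6−10)²/10
   = 0.400 + 0.400 + 0.900 + 0.900 + 0.100 + 0.400 + 1.600 + 0.100 + 1.600
Sum = 6.40

6.40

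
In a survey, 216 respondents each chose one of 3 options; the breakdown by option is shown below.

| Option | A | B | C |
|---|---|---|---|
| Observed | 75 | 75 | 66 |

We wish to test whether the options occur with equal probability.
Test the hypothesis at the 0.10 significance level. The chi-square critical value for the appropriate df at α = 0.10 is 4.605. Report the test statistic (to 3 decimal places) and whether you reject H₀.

Under H₀ each category has probability 1/3, so each expected count is 216/3 = 72.
χ² = (75−72)²/72 + (75−72)²/72 + (66−72)²/72
   = 0.1250 + 0.1250 + 0.5000
Sum = 0.750
df = 2. Since 0.750 < 4.605, we do not reject H₀.

0.750; do not reject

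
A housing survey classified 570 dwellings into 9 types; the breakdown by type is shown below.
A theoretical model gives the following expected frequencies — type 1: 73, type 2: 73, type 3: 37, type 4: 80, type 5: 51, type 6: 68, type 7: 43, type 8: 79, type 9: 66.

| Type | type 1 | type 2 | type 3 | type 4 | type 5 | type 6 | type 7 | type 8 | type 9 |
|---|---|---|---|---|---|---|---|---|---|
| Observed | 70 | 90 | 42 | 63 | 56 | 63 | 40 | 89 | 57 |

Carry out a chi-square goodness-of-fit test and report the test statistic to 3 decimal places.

11.931

χ² = (70−73)²/73 + (90−73)²/73 + (42−37)²/37 + (63−80)²/80 + (56−51)²/51 + (63−68)²/68 + (40−43)²/43 + (89−79)²/79 + (57−66)²/66
   = 0.1233 + 3.9589 + 0.6757 + 3.6125 + 0.4902 + 0.3676 + 0.2093 + 1.2658 + 1.2273
Sum = 11.931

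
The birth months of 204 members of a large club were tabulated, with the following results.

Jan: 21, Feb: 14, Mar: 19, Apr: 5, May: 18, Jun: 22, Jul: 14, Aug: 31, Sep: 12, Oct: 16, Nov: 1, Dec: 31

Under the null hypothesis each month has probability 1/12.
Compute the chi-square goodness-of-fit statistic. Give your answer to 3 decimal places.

51.882

Under H₀ each category has probability 1/12, so each expected count is 204/12 = 17.
χ² = (21−17)²/17 + (14−17)²/17 + (19−17)²/17 + (5−17)²/17 + (18−17)²/17 + (22−17)²/17 + (14−17)²/17 + (31−17)²/17 + (12−17)²/17 + (16−17)²/17 + (1−17)²/17 + (31−17)²/17
   = 0.9412 + 0.5294 + 0.2353 + 8.4706 + 0.0588 + 1.4706 + 0.5294 + 11.5294 + 1.4706 + 0.0588 + 15.0588 + 11.5294
Sum = 51.882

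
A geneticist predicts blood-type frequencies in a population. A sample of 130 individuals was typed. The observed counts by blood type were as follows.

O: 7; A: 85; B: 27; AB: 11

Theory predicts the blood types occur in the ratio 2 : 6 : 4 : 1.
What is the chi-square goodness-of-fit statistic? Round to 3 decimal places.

23.192

Ratio total = 13. Expected counts: 130×2/13 = 20, 130×6/13 = 60, 130×4/13 = 40, 130×1/13 = 10.
cat         O        E   (O−E)²/E
O           7       20     8.4500
A          85       60    10.4167
B          27       40     4.2250
AB         11       10     0.1000
Sum = 23.192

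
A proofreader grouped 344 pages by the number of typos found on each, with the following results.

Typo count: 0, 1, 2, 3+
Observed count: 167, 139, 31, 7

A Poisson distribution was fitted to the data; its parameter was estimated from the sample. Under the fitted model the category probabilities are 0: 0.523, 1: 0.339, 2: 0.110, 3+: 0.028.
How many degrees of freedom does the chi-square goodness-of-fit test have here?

There are k = 4 categories and 1 parameter estimated from the data, so df = 4 − 1 − 1 = 2.

2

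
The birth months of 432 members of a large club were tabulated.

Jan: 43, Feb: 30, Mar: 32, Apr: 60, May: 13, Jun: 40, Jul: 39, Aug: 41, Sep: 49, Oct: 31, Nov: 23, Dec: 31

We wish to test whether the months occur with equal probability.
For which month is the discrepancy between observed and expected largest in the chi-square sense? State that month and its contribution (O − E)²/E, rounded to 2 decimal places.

Apr, 16.00

Under H₀ each category has probability 1/12, so each expected count is 432/12 = 36.
Jan: (43 − 36)²/36 = 49/36 = 1.361
Feb: (30 − 36)²/36 = 36/36 = 1.000
Mar: (32 − 36)²/36 = 16/36 = 0.444
Apr: (60 − 36)²/36 = 576/36 = 16.000
May: (13 − 36)²/36 = 529/36 = 14.694
Jun: (40 − 36)²/36 = 16/36 = 0.444
Jul: (39 − 36)²/36 = 9/36 = 0.250
Aug: (41 − 36)²/36 = 25/36 = 0.694
Sep: (49 − 36)²/36 = 169/36 = 4.694
Oct: (31 − 36)²/36 = 25/36 = 0.694
Nov: (23 − 36)²/36 = 169/36 = 4.694
Dec: (31 − 36)²/36 = 25/36 = 0.694
The largest term is for Apr: 16.00.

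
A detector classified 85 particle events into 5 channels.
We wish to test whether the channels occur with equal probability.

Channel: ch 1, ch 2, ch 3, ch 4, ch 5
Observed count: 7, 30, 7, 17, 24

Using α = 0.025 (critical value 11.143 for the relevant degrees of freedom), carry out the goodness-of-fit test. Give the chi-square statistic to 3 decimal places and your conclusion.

24.588; reject

Expected count for each of the 5 categories: 85/5 = 17.
cat         O        E   (O−E)²/E
ch 1        7       17     5.8824
ch 2       30       17     9.9412
ch 3        7       17     5.8824
ch 4       17       17     0.0000
ch 5       24       17     2.8824
Sum = 24.588
df = 4. Since 24.588 > 11.143, we reject H₀.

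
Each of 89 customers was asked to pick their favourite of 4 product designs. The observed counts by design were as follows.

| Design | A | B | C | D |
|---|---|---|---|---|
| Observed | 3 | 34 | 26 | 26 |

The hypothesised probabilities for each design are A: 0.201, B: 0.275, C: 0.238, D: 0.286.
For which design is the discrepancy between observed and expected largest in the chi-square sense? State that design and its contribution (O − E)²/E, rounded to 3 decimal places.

A, 12.392

Expected counts E_i = n·p_i: 89×0.201 = 17.889, 89×0.275 = 24.475, 89×0.238 = 21.182, 89×0.286 = 25.454.
χ² = (3−17.889)²/17.889 + (34−24.475)²/24.475 + (26−21.182)²/21.182 + (26−25.454)²/25.454
   = 12.3921 + 3.7069 + 1.0959 + 0.0117
The largest term is for A: 12.392.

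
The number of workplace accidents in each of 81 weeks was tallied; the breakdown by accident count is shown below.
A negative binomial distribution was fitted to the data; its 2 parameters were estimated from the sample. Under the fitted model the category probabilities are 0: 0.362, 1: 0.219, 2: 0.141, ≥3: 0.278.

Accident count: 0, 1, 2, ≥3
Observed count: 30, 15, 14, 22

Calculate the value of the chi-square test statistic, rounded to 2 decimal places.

1.03

Expected counts E_i = n·p_i: 81×0.362 = 29.322, 81×0.219 = 17.739, 81×0.141 = 11.421, 81×0.278 = 22.518.
cat         O        E   (O−E)²/E
0          30   29.322      0.016
1          15   17.739      0.423
2          14   11.421      0.582
≥3         22   22.518      0.012
Sum = 1.03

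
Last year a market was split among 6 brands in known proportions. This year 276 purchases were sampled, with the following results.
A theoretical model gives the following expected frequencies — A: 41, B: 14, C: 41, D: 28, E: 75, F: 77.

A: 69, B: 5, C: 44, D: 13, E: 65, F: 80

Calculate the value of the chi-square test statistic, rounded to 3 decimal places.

χ² = (69−41)²/41 + (5−14)²/14 + (44−41)²/41 + (13−28)²/28 + (65−75)²/75 + (80−77)²/77
   = 19.1220 + 5.7857 + 0.2195 + 8.0357 + 1.3333 + 0.1169
Sum = 34.613

34.613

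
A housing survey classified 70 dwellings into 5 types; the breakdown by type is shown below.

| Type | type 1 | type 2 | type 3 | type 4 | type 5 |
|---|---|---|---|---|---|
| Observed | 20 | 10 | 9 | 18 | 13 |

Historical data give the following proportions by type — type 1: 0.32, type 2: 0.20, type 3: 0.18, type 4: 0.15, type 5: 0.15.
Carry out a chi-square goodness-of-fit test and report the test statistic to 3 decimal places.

Expected counts E_i = n·p_i: 70×0.32 = 22.4, 70×0.20 = 14, 70×0.18 = 12.6, 70×0.15 = 10.5, 70×0.15 = 10.5.
χ² = (20−22.4)²/22.4 + (10−14)²/14 + (9−12.6)²/12.6 + (18−10.5)²/10.5 + (13−10.5)²/10.5
   = 0.2571 + 1.1429 + 1.0286 + 5.3571 + 0.5952
Sum = 8.381

8.381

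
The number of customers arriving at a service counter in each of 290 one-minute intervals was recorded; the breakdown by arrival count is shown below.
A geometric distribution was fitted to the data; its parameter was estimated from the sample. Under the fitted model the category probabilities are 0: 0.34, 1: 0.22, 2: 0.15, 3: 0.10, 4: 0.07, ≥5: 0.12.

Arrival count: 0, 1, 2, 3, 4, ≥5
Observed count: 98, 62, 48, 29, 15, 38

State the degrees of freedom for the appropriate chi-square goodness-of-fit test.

4

There are k = 6 categories and 1 parameter estimated from the data, so df = 6 − 1 − 1 = 4.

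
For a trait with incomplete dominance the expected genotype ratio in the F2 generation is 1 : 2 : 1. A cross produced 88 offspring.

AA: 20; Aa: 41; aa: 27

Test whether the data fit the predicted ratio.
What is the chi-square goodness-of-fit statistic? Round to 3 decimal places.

Ratio total = 4. Expected counts: 88×1/4 = 22, 88×2/4 = 44, 88×1/4 = 22.
AA: (20 − 22)²/22 = 4/22 = 0.1818
Aa: (41 − 44)²/44 = 9/44 = 0.2045
aa: (27 − 22)²/22 = 25/22 = 1.1364
Sum = 1.523

1.523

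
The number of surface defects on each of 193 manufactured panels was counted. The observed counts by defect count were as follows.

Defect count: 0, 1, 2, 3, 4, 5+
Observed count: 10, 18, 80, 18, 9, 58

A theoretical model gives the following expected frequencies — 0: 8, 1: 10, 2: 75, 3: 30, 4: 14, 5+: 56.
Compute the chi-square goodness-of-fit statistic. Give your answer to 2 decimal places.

13.89

χ² = (10−8)²/8 + (18−10)²/10 + (80−75)²/75 + (18−30)²/30 + (9−14)²/14 + (58−56)²/56
   = 0.500 + 6.400 + 0.333 + 4.800 + 1.786 + 0.071
Sum = 13.89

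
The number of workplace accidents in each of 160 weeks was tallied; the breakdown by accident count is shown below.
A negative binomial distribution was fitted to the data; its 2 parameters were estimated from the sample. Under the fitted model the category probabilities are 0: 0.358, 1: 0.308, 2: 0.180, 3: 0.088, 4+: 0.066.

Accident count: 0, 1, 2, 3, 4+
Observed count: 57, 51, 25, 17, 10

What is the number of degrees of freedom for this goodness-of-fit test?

2

There are k = 5 categories and 2 parameters estimated from the data, so df = 5 − 1 − 2 = 2.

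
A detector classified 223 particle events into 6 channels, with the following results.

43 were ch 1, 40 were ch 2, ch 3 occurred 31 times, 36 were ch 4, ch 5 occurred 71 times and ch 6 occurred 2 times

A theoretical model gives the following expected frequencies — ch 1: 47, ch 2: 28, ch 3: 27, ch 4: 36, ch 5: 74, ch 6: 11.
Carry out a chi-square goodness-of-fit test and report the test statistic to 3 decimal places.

13.561

χ² = (43−47)²/47 + (40−28)²/28 + (31−27)²/27 + (36−36)²/36 + (71−74)²/74 + (2−11)²/11
   = 0.3404 + 5.1429 + 0.5926 + 0.0000 + 0.1216 + 7.3636
Sum = 13.561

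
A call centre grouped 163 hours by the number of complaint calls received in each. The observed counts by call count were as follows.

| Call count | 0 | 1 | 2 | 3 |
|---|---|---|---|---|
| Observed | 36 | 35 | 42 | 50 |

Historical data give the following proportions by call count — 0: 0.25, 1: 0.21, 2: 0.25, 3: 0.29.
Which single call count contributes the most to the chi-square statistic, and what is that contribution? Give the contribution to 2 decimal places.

0, 0.55

Expected counts E_i = n·p_i: 163×0.25 = 40.75, 163×0.21 = 34.23, 163×0.25 = 40.75, 163×0.29 = 47.27.
χ² = (36−40.75)²/40.75 + (35−34.23)²/34.23 + (42−40.75)²/40.75 + (50−47.27)²/47.27
   = 0.554 + 0.017 + 0.038 + 0.158
The largest term is for 0: 0.55.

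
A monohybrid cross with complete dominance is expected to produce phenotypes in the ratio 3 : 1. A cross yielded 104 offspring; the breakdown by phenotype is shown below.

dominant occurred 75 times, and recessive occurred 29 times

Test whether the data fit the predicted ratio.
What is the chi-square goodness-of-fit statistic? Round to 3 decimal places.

Ratio total = 4. Expected counts: 104×3/4 = 78, 104×1/4 = 26.
dominant: (75 − 78)²/78 = 9/78 = 0.1154
recessive: (29 − 26)²/26 = 9/26 = 0.3462
Sum = 0.462

0.462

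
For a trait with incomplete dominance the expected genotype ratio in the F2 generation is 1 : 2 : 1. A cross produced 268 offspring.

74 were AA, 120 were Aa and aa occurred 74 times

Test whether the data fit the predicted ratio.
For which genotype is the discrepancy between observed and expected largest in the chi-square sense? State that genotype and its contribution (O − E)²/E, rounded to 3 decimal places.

Aa, 1.463

Ratio total = 4. Expected counts: 268×1/4 = 67, 268×2/4 = 134, 268×1/4 = 67.
cat         O        E   (O−E)²/E
AA         74       67     0.7313
Aa        120      134     1.4627
aa         74       67     0.7313
The largest term is for Aa: 1.463.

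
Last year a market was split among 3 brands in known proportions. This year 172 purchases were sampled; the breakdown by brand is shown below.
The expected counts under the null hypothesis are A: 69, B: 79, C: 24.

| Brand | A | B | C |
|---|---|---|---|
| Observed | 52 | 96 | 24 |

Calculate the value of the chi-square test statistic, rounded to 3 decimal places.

7.847

χ² = (52−69)²/69 + (96−79)²/79 + (24−24)²/24
   = 4.1884 + 3.6582 + 0.0000
Sum = 7.847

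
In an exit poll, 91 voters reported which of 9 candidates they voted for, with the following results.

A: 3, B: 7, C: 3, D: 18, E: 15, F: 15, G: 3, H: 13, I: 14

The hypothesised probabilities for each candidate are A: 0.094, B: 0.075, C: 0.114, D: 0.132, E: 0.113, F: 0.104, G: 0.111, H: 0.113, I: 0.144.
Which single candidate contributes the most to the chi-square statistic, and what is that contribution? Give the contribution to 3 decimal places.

C, 5.242

Expected counts E_i = n·p_i: 91×0.094 = 8.554, 91×0.075 = 6.825, 91×0.114 = 10.374, 91×0.132 = 12.012, 91×0.113 = 10.283, 91×0.104 = 9.464, 91×0.111 = 10.101, 91×0.113 = 10.283, 91×0.144 = 13.104.
χ² = (3−8.554)²/8.554 + (7−6.825)²/6.825 + (3−10.374)²/10.374 + (18−12.012)²/12.012 + (15−10.283)²/10.283 + (15−9.464)²/9.464 + (3−10.101)²/10.101 + (13−10.283)²/10.283 + (14−13.104)²/13.104
   = 3.6061 + 0.0045 + 5.2416 + 2.9850 + 2.1638 + 3.2383 + 4.9920 + 0.7179 + 0.0613
The largest term is for C: 5.242.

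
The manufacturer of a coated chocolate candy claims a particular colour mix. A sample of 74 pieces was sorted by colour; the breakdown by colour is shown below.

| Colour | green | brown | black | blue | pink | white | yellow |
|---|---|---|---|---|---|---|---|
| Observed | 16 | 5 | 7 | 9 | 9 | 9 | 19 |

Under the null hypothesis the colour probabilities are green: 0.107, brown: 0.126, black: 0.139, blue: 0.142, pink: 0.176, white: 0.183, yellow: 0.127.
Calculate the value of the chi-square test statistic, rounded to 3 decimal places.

Expected counts E_i = n·p_i: 74×0.107 = 7.918, 74×0.126 = 9.324, 74×0.139 = 10.286, 74×0.142 = 10.508, 74×0.176 = 13.024, 74×0.183 = 13.542, 74×0.127 = 9.398.
χ² = (16−7.918)²/7.918 + (5−9.324)²/9.324 + (7−10.286)²/10.286 + (9−10.508)²/10.508 + (9−13.024)²/13.024 + (9−13.542)²/13.542 + (19−9.398)²/9.398
   = 8.2494 + 2.0053 + 1.0498 + 0.2164 + 1.2433 + 1.5234 + 9.8104
Sum = 24.098

24.098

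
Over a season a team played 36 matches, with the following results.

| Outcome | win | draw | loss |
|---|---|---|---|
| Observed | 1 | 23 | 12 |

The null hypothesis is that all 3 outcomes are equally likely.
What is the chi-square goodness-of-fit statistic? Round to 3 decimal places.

20.167

Expected count for each of the 3 categories: 36/3 = 12.
win: (1 − 12)²/12 = 121/12 = 10.0833
draw: (23 − 12)²/12 = 121/12 = 10.0833
loss: (12 − 12)²/12 = 0/12 = 0.0000
Sum = 20.167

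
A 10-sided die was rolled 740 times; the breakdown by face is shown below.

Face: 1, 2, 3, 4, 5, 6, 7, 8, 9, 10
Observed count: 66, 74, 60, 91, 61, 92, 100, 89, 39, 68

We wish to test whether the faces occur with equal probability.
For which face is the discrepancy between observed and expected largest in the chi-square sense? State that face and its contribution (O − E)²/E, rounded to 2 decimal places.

9, 16.55

Under H₀ each category has probability 1/10, so each expected count is 740/10 = 74.
cat         O        E   (O−E)²/E
1          66       74      0.865
2          74       74      0.000
3          60       74      2.649
4          91       74      3.905
5          61       74      2.284
6          92       74      4.378
7         100       74      9.135
8          89       74      3.041
9          39       74     16.554
10         68       74      0.486
The largest term is for 9: 16.55.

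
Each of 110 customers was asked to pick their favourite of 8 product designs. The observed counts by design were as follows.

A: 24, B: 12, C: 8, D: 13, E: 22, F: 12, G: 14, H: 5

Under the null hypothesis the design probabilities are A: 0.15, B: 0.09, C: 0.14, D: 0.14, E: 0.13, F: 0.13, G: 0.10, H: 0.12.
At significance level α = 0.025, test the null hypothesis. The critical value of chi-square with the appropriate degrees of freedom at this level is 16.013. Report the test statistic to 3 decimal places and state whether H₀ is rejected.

18.213; reject

Expected counts E_i = n·p_i: 110×0.15 = 16.5, 110×0.09 = 9.9, 110×0.14 = 15.4, 110×0.14 = 15.4, 110×0.13 = 14.3, 110×0.13 = 14.3, 110×0.10 = 11, 110×0.12 = 13.2.
A: (24 − 16.5)²/16.5 = 56.25/16.5 = 3.4091
B: (12 − 9.9)²/9.9 = 4.41/9.9 = 0.4455
C: (8 − 15.4)²/15.4 = 54.76/15.4 = 3.5558
D: (13 − 15.4)²/15.4 = 5.76/15.4 = 0.3740
E: (22 − 14.3)²/14.3 = 59.29/14.3 = 4.1462
F: (12 − 14.3)²/14.3 = 5.29/14.3 = 0.3699
G: (14 − 11)²/11 = 9/11 = 0.8182
H: (5 − 13.2)²/13.2 = 67.24/13.2 = 5.0939
Sum = 18.213
df = 7. Since 18.213 > 16.013, we reject H₀.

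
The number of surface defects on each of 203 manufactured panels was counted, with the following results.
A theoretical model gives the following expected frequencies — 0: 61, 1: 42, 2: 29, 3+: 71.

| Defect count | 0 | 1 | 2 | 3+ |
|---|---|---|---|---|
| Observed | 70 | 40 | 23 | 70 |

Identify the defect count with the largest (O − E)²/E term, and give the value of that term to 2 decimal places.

χ² = (70−61)²/61 + (40−42)²/42 + (23−29)²/29 + (70−71)²/71
   = 1.328 + 0.095 + 1.241 + 0.014
The largest term is for 0: 1.33.

0, 1.33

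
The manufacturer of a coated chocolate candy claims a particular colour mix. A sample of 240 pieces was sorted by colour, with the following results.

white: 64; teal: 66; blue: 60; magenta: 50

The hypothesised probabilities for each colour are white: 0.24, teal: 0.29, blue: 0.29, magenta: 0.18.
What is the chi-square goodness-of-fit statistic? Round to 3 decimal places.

3.292

Expected counts E_i = n·p_i: 240×0.24 = 57.6, 240×0.29 = 69.6, 240×0.29 = 69.6, 240×0.18 = 43.2.
white: (64 − 57.6)²/57.6 = 40.96/57.6 = 0.7111
teal: (66 − 69.6)²/69.6 = 12.96/69.6 = 0.1862
blue: (60 − 69.6)²/69.6 = 92.16/69.6 = 1.3241
magenta: (50 − 43.2)²/43.2 = 46.24/43.2 = 1.0704
Sum = 3.292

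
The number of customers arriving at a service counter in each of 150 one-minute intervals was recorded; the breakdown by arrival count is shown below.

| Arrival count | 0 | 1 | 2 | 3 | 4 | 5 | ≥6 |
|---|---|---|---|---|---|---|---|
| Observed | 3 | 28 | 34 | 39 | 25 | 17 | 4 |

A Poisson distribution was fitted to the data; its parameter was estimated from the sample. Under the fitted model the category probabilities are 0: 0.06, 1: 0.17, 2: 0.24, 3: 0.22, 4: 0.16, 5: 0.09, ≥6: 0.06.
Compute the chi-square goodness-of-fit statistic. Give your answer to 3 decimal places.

Expected counts E_i = n·p_i: 150×0.06 = 9, 150×0.17 = 25.5, 150×0.24 = 36, 150×0.22 = 33, 150×0.16 = 24, 150×0.09 = 13.5, 150×0.06 = 9.
0: (3 − 9)²/9 = 36/9 = 4.0000
1: (28 − 25.5)²/25.5 = 6.25/25.5 = 0.2451
2: (34 − 36)²/36 = 4/36 = 0.1111
3: (39 − 33)²/33 = 36/33 = 1.0909
4: (25 − 24)²/24 = 1/24 = 0.0417
5: (17 − 13.5)²/13.5 = 12.25/13.5 = 0.9074
≥6: (4 − 9)²/9 = 25/9 = 2.7778
Sum = 9.174

9.174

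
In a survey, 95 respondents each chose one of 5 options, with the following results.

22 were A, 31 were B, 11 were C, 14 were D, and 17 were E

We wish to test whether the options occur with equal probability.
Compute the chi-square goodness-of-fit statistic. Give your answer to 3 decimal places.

Under H₀ each category has probability 1/5, so each expected count is 95/5 = 19.
cat         O        E   (O−E)²/E
A          22       19     0.4737
B          31       19     7.5789
C          11       19     3.3684
D          14       19     1.3158
E          17       19     0.2105
Sum = 12.947

12.947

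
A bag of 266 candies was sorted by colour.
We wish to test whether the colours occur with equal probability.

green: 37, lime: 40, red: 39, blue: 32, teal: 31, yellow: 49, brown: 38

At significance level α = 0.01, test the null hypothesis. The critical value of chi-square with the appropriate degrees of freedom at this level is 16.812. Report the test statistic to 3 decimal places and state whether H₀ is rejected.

Under H₀ each category has probability 1/7, so each expected count is 266/7 = 38.
cat         O        E   (O−E)²/E
green      37       38     0.0263
lime       40       38     0.1053
red        39       38     0.0263
blue       32       38     0.9474
teal       31       38     1.2895
yellow     49       38     3.1842
brown      38       38     0.0000
Sum = 5.579
df = 6. Since 5.579 < 16.812, we do not reject H₀.

5.579; do not reject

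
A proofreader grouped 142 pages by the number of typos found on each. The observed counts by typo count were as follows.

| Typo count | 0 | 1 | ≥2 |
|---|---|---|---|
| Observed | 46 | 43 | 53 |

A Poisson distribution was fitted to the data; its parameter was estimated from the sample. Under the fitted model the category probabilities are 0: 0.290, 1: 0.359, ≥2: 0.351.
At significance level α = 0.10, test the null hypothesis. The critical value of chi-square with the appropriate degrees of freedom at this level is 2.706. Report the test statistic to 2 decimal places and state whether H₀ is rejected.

2.01; do not reject

Expected counts E_i = n·p_i: 142×0.290 = 41.18, 142×0.359 = 50.978, 142×0.351 = 49.842.
cat         O        E   (O−E)²/E
0          46    41.18      0.564
1          43   50.978      1.249
≥2         53   49.842      0.200
Sum = 2.01
df = 1. Since 2.01 < 2.706, we do not reject H₀.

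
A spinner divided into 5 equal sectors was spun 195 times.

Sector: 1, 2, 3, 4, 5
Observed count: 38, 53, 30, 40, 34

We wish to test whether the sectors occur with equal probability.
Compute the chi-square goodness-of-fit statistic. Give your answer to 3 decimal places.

Under H₀ each category has probability 1/5, so each expected count is 195/5 = 39.
cat         O        E   (O−E)²/E
1          38       39     0.0256
2          53       39     5.0256
3          30       39     2.0769
4          40       39     0.0256
5          34       39     0.6410
Sum = 7.795

7.795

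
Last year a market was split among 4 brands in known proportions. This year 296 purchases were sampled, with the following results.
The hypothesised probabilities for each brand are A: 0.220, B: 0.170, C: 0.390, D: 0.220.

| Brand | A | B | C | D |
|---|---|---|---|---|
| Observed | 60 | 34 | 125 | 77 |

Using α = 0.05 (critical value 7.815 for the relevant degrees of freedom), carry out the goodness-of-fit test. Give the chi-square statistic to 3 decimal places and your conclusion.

8.655; reject

Expected counts E_i = n·p_i: 296×0.220 = 65.12, 296×0.170 = 50.32, 296×0.390 = 115.44, 296×0.220 = 65.12.
A: (60 − 65.12)²/65.12 = 26.2144/65.12 = 0.4026
B: (34 − 50.32)²/50.32 = 266.3424/50.32 = 5.2930
C: (125 − 115.44)²/115.44 = 91.3936/115.44 = 0.7917
D: (77 − 65.12)²/65.12 = 141.1344/65.12 = 2.1673
Sum = 8.655
df = 3. Since 8.655 > 7.815, we reject H₀.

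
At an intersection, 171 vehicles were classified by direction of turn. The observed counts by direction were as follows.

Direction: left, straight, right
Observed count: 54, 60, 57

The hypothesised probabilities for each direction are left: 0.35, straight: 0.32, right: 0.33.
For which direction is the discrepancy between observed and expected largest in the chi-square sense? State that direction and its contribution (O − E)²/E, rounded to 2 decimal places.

left, 0.57

Expected counts E_i = n·p_i: 171×0.35 = 59.85, 171×0.32 = 54.72, 171×0.33 = 56.43.
χ² = (54−59.85)²/59.85 + (60−54.72)²/54.72 + (57−56.43)²/56.43
   = 0.572 + 0.509 + 0.006
The largest term is for left: 0.57.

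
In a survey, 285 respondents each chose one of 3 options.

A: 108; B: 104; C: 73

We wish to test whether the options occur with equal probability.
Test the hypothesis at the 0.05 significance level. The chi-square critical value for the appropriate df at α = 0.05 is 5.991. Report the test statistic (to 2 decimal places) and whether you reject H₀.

7.73; reject

Expected count for each of the 3 categories: 285/3 = 95.
A: (108 − 95)²/95 = 169/95 = 1.779
B: (104 − 95)²/95 = 81/95 = 0.853
C: (73 − 95)²/95 = 484/95 = 5.095
Sum = 7.73
df = 2. Since 7.73 > 5.991, we reject H₀.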